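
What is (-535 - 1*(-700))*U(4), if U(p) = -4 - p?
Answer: -1320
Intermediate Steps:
(-535 - 1*(-700))*U(4) = (-535 - 1*(-700))*(-4 - 1*4) = (-535 + 700)*(-4 - 4) = 165*(-8) = -1320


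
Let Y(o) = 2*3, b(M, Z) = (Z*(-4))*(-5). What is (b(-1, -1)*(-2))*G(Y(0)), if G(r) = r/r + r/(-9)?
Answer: 40/3 ≈ 13.333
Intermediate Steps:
b(M, Z) = 20*Z (b(M, Z) = -4*Z*(-5) = 20*Z)
Y(o) = 6
G(r) = 1 - r/9 (G(r) = 1 + r*(-⅑) = 1 - r/9)
(b(-1, -1)*(-2))*G(Y(0)) = ((20*(-1))*(-2))*(1 - ⅑*6) = (-20*(-2))*(1 - ⅔) = 40*(⅓) = 40/3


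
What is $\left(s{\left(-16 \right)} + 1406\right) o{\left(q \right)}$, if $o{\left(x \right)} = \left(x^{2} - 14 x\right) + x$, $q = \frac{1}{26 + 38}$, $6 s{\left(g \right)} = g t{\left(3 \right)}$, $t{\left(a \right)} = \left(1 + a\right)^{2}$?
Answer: $- \frac{566465}{2048} \approx -276.59$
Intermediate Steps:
$s{\left(g \right)} = \frac{8 g}{3}$ ($s{\left(g \right)} = \frac{g \left(1 + 3\right)^{2}}{6} = \frac{g 4^{2}}{6} = \frac{g 16}{6} = \frac{16 g}{6} = \frac{8 g}{3}$)
$q = \frac{1}{64} \approx 0.015625$
$o{\left(x \right)} = x^{2} - 13 x$
$\left(s{\left(-16 \right)} + 1406\right) o{\left(q \right)} = \left(\frac{8}{3} \left(-16\right) + 1406\right) \frac{-13 + \frac{1}{64}}{64} = \left(- \frac{128}{3} + 1406\right) \frac{1}{64} \left(- \frac{831}{64}\right) = \frac{4090}{3} \left(- \frac{831}{4096}\right) = - \frac{566465}{2048}$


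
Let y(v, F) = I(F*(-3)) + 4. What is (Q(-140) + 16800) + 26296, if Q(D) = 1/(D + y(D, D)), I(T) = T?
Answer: 12239265/284 ≈ 43096.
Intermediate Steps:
y(v, F) = 4 - 3*F (y(v, F) = F*(-3) + 4 = -3*F + 4 = 4 - 3*F)
Q(D) = 1/(4 - 2*D) (Q(D) = 1/(D + (4 - 3*D)) = 1/(4 - 2*D))
(Q(-140) + 16800) + 26296 = (-1/(-4 + 2*(-140)) + 16800) + 26296 = (-1/(-4 - 280) + 16800) + 26296 = (-1/(-284) + 16800) + 26296 = (-1*(-1/284) + 16800) + 26296 = (1/284 + 16800) + 26296 = 4771201/284 + 26296 = 12239265/284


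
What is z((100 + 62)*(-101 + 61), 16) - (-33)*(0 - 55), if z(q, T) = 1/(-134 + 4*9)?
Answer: -177871/98 ≈ -1815.0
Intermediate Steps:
z(q, T) = -1/98 (z(q, T) = 1/(-134 + 36) = 1/(-98) = -1/98)
z((100 + 62)*(-101 + 61), 16) - (-33)*(0 - 55) = -1/98 - (-33)*(0 - 55) = -1/98 - (-33)*(-55) = -1/98 - 1*1815 = -1/98 - 1815 = -177871/98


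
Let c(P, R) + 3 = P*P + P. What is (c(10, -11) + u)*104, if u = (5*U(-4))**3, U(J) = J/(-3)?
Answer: 1132456/27 ≈ 41943.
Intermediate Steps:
U(J) = -J/3 (U(J) = J*(-1/3) = -J/3)
c(P, R) = -3 + P + P**2 (c(P, R) = -3 + (P*P + P) = -3 + (P**2 + P) = -3 + (P + P**2) = -3 + P + P**2)
u = 8000/27 (u = (5*(-1/3*(-4)))**3 = (5*(4/3))**3 = (20/3)**3 = 8000/27 ≈ 296.30)
(c(10, -11) + u)*104 = ((-3 + 10 + 10**2) + 8000/27)*104 = ((-3 + 10 + 100) + 8000/27)*104 = (107 + 8000/27)*104 = (10889/27)*104 = 1132456/27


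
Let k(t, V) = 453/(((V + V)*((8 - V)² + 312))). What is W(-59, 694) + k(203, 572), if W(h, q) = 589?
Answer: 71516135127/121419584 ≈ 589.00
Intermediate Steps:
k(t, V) = 453/(2*V*(312 + (8 - V)²)) (k(t, V) = 453/(((2*V)*(312 + (8 - V)²))) = 453/((2*V*(312 + (8 - V)²))) = 453*(1/(2*V*(312 + (8 - V)²))) = 453/(2*V*(312 + (8 - V)²)))
W(-59, 694) + k(203, 572) = 589 + (453/2)/(572*(312 + (-8 + 572)²)) = 589 + (453/2)*(1/572)/(312 + 564²) = 589 + (453/2)*(1/572)/(312 + 318096) = 589 + (453/2)*(1/572)/318408 = 589 + (453/2)*(1/572)*(1/318408) = 589 + 151/121419584 = 71516135127/121419584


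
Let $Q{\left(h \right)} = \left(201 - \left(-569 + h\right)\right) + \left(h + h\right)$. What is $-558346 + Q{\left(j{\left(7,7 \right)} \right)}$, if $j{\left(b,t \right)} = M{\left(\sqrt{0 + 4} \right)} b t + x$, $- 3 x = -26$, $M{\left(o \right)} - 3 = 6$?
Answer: $- \frac{1671379}{3} \approx -5.5713 \cdot 10^{5}$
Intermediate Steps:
$M{\left(o \right)} = 9$ ($M{\left(o \right)} = 3 + 6 = 9$)
$x = \frac{26}{3}$ ($x = \left(- \frac{1}{3}\right) \left(-26\right) = \frac{26}{3} \approx 8.6667$)
$j{\left(b,t \right)} = \frac{26}{3} + 9 b t$ ($j{\left(b,t \right)} = 9 b t + \frac{26}{3} = \frac{26}{3} + 9 b t$)
$Q{\left(h \right)} = 770 + h$ ($Q{\left(h \right)} = \left(770 - h\right) + 2 h = 770 + h$)
$-558346 + Q{\left(j{\left(7,7 \right)} \right)} = -558346 + \left(770 + \left(\frac{26}{3} + 9 \cdot 7 \cdot 7\right)\right) = -558346 + \left(770 + \left(\frac{26}{3} + 441\right)\right) = -558346 + \left(770 + \frac{1349}{3}\right) = -558346 + \frac{3659}{3} = - \frac{1671379}{3}$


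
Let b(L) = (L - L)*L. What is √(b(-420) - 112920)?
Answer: 2*I*√28230 ≈ 336.04*I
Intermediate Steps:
b(L) = 0 (b(L) = 0*L = 0)
√(b(-420) - 112920) = √(0 - 112920) = √(-112920) = 2*I*√28230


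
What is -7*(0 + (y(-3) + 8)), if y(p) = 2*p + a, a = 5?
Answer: -49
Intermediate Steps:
y(p) = 5 + 2*p (y(p) = 2*p + 5 = 5 + 2*p)
-7*(0 + (y(-3) + 8)) = -7*(0 + ((5 + 2*(-3)) + 8)) = -7*(0 + ((5 - 6) + 8)) = -7*(0 + (-1 + 8)) = -7*(0 + 7) = -7*7 = -49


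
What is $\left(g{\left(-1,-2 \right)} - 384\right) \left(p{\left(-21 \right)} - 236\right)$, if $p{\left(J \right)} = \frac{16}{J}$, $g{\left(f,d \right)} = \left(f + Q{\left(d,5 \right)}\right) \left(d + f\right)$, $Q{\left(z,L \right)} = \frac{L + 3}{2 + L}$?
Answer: $\frac{4459884}{49} \approx 91018.0$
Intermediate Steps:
$Q{\left(z,L \right)} = \frac{3 + L}{2 + L}$
$g{\left(f,d \right)} = \left(\frac{8}{7} + f\right) \left(d + f\right)$ ($g{\left(f,d \right)} = \left(f + \frac{3 + 5}{2 + 5}\right) \left(d + f\right) = \left(f + \frac{1}{7} \cdot 8\right) \left(d + f\right) = \left(f + \frac{8}{7}\right) \left(d + f\right) = \left(\frac{8}{7} + f\right) \left(d + f\right)$)
$\left(g{\left(-1,-2 \right)} - 384\right) \left(p{\left(-21 \right)} - 236\right) = \left(\left(\left(-1\right)^{2} + \frac{8}{7} \left(-2\right) + \frac{8}{7} \left(-1\right) - -2\right) - 384\right) \left(\frac{16}{-21} - 236\right) = \left(\left(1 - \frac{16}{7} - \frac{8}{7} + 2\right) - 384\right) \left(16 \left(- \frac{1}{21}\right) - 236\right) = \left(- \frac{3}{7} - 384\right) \left(- \frac{16}{21} - 236\right) = \left(- \frac{2691}{7}\right) \left(- \frac{4972}{21}\right) = \frac{4459884}{49}$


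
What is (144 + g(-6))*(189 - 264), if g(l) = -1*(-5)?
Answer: -11175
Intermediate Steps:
g(l) = 5
(144 + g(-6))*(189 - 264) = (144 + 5)*(189 - 264) = 149*(-75) = -11175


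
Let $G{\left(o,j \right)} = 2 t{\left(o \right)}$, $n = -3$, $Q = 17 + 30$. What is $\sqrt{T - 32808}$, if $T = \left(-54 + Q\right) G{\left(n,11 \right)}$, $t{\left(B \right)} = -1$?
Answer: $i \sqrt{32794} \approx 181.09 i$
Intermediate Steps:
$Q = 47$
$G{\left(o,j \right)} = -2$ ($G{\left(o,j \right)} = 2 \left(-1\right) = -2$)
$T = 14$ ($T = \left(-54 + 47\right) \left(-2\right) = \left(-7\right) \left(-2\right) = 14$)
$\sqrt{T - 32808} = \sqrt{14 - 32808} = \sqrt{-32794} = i \sqrt{32794}$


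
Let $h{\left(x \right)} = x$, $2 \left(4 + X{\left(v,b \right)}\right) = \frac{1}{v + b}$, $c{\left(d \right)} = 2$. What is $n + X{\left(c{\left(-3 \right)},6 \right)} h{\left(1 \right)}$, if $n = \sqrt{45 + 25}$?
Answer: $- \frac{63}{16} + \sqrt{70} \approx 4.4291$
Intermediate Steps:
$n = \sqrt{70} \approx 8.3666$
$X{\left(v,b \right)} = -4 + \frac{1}{2 \left(b + v\right)}$ ($X{\left(v,b \right)} = -4 + \frac{1}{2 \left(v + b\right)} = -4 + \frac{1}{2 \left(b + v\right)}$)
$n + X{\left(c{\left(-3 \right)},6 \right)} h{\left(1 \right)} = \sqrt{70} + \frac{\frac{1}{2} - 24 - 8}{6 + 2} \cdot 1 = \sqrt{70} + \frac{\frac{1}{2} - 24 - 8}{8} \cdot 1 = \sqrt{70} + \frac{1}{8} \left(- \frac{63}{2}\right) 1 = \sqrt{70} - \frac{63}{16} = - \frac{63}{16} + \sqrt{70}$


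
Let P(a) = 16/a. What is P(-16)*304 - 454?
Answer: -758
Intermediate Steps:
P(-16)*304 - 454 = (16/(-16))*304 - 454 = (16*(-1/16))*304 - 454 = -1*304 - 454 = -304 - 454 = -758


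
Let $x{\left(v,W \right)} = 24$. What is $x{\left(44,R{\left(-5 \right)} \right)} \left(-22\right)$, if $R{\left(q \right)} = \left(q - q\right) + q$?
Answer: $-528$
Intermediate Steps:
$R{\left(q \right)} = q$ ($R{\left(q \right)} = 0 + q = q$)
$x{\left(44,R{\left(-5 \right)} \right)} \left(-22\right) = 24 \left(-22\right) = -528$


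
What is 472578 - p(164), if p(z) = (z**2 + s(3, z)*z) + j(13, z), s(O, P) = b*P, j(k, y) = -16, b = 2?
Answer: 391906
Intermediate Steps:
s(O, P) = 2*P
p(z) = -16 + 3*z**2 (p(z) = (z**2 + (2*z)*z) - 16 = (z**2 + 2*z**2) - 16 = 3*z**2 - 16 = -16 + 3*z**2)
472578 - p(164) = 472578 - (-16 + 3*164**2) = 472578 - (-16 + 3*26896) = 472578 - (-16 + 80688) = 472578 - 1*80672 = 472578 - 80672 = 391906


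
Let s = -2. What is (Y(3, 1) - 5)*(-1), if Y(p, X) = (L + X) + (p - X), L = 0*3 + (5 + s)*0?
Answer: 2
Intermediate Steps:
L = 0 (L = 0*3 + (5 - 2)*0 = 0 + 3*0 = 0 + 0 = 0)
Y(p, X) = p (Y(p, X) = (0 + X) + (p - X) = X + (p - X) = p)
(Y(3, 1) - 5)*(-1) = (3 - 5)*(-1) = -2*(-1) = 2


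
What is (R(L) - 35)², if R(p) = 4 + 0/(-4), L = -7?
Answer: 961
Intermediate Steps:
R(p) = 4 (R(p) = 4 + 0*(-¼) = 4 + 0 = 4)
(R(L) - 35)² = (4 - 35)² = (-31)² = 961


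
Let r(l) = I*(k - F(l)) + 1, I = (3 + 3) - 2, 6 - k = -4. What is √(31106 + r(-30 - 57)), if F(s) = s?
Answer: √31495 ≈ 177.47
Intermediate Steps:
k = 10 (k = 6 - 1*(-4) = 6 + 4 = 10)
I = 4 (I = 6 - 2 = 4)
r(l) = 41 - 4*l (r(l) = 4*(10 - l) + 1 = (40 - 4*l) + 1 = 41 - 4*l)
√(31106 + r(-30 - 57)) = √(31106 + (41 - 4*(-30 - 57))) = √(31106 + (41 - 4*(-87))) = √(31106 + (41 + 348)) = √(31106 + 389) = √31495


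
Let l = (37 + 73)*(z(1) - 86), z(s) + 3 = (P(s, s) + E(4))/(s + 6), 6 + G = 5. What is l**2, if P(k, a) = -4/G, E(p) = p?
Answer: 4576522500/49 ≈ 9.3398e+7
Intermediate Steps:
G = -1 (G = -6 + 5 = -1)
P(k, a) = 4 (P(k, a) = -4/(-1) = -4*(-1) = 4)
z(s) = -3 + 8/(6 + s) (z(s) = -3 + (4 + 4)/(s + 6) = -3 + 8/(6 + s))
l = -67650/7 (l = (37 + 73)*((-10 - 3*1)/(6 + 1) - 86) = 110*((-10 - 3)/7 - 86) = 110*((1/7)*(-13) - 86) = 110*(-13/7 - 86) = 110*(-615/7) = -67650/7 ≈ -9664.3)
l**2 = (-67650/7)**2 = 4576522500/49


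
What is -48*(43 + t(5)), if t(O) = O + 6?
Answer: -2592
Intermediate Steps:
t(O) = 6 + O
-48*(43 + t(5)) = -48*(43 + (6 + 5)) = -48*(43 + 11) = -48*54 = -2592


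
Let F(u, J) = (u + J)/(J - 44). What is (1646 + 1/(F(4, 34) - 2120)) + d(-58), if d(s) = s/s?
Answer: 17489488/10619 ≈ 1647.0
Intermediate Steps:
F(u, J) = (J + u)/(-44 + J)
d(s) = 1
(1646 + 1/(F(4, 34) - 2120)) + d(-58) = (1646 + 1/((34 + 4)/(-44 + 34) - 2120)) + 1 = (1646 + 1/(38/(-10) - 2120)) + 1 = (1646 + 1/(-1/10*38 - 2120)) + 1 = (1646 + 1/(-19/5 - 2120)) + 1 = (1646 + 1/(-10619/5)) + 1 = (1646 - 5/10619) + 1 = 17478869/10619 + 1 = 17489488/10619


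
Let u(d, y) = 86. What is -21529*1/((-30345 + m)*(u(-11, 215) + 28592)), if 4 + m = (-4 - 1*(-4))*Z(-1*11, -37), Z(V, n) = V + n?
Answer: 21529/870348622 ≈ 2.4736e-5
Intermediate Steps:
m = -4 (m = -4 + (-4 - 1*(-4))*(-1*11 - 37) = -4 + (-4 + 4)*(-11 - 37) = -4 + 0*(-48) = -4 + 0 = -4)
-21529*1/((-30345 + m)*(u(-11, 215) + 28592)) = -21529*1/((-30345 - 4)*(86 + 28592)) = -21529/((-30349*28678)) = -21529/(-870348622) = -21529*(-1/870348622) = 21529/870348622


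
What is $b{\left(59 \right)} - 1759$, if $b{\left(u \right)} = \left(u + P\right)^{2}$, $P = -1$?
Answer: $1605$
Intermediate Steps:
$b{\left(u \right)} = \left(-1 + u\right)^{2}$ ($b{\left(u \right)} = \left(u - 1\right)^{2} = \left(-1 + u\right)^{2}$)
$b{\left(59 \right)} - 1759 = \left(-1 + 59\right)^{2} - 1759 = 58^{2} - 1759 = 3364 - 1759 = 1605$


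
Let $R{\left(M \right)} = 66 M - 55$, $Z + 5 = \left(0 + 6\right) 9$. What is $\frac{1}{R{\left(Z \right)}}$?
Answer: $\frac{1}{3179} \approx 0.00031456$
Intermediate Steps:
$Z = 49$ ($Z = -5 + \left(0 + 6\right) 9 = -5 + 6 \cdot 9 = -5 + 54 = 49$)
$R{\left(M \right)} = -55 + 66 M$
$\frac{1}{R{\left(Z \right)}} = \frac{1}{-55 + 66 \cdot 49} = \frac{1}{-55 + 3234} = \frac{1}{3179}$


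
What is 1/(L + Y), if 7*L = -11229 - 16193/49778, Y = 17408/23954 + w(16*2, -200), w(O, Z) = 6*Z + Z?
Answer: -596191106/1790637691093 ≈ -0.00033295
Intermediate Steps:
w(O, Z) = 7*Z
Y = -16759096/11977 (Y = 17408/23954 + 7*(-200) = 17408*(1/23954) - 1400 = 8704/11977 - 1400 = -16759096/11977 ≈ -1399.3)
L = -558973355/348446 (L = (-11229 - 16193/49778)/7 = (⅐)*(-558973355/49778) = -558973355/348446 ≈ -1604.2)
1/(L + Y) = 1/(-558973355/348446 - 16759096/11977) = 1/(-1790637691093/596191106) = -596191106/1790637691093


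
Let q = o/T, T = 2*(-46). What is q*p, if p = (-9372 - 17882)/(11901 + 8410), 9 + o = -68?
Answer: -1049279/934306 ≈ -1.1231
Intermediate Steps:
o = -77 (o = -9 - 68 = -77)
p = -27254/20311 ≈ -1.3418
T = -92
q = 77/92 (q = -77/(-92) = -77*(-1/92) = 77/92 ≈ 0.83696)
q*p = (77/92)*(-27254/20311) = -1049279/934306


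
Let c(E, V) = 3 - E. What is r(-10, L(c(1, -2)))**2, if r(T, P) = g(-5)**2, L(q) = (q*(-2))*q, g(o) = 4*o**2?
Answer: 100000000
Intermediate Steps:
L(q) = -2*q**2 (L(q) = (-2*q)*q = -2*q**2)
r(T, P) = 10000 (r(T, P) = (4*(-5)**2)**2 = (4*25)**2 = 100**2 = 10000)
r(-10, L(c(1, -2)))**2 = 10000**2 = 100000000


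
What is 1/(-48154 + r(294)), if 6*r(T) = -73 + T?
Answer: -6/288703 ≈ -2.0783e-5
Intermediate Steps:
r(T) = -73/6 + T/6 (r(T) = (-73 + T)/6 = -73/6 + T/6)
1/(-48154 + r(294)) = 1/(-48154 + (-73/6 + (⅙)*294)) = 1/(-48154 + (-73/6 + 49)) = 1/(-48154 + 221/6) = 1/(-288703/6) = -6/288703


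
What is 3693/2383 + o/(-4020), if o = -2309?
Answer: 20348207/9579660 ≈ 2.1241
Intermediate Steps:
3693/2383 + o/(-4020) = 3693/2383 - 2309/(-4020) = 3693*(1/2383) - 2309*(-1/4020) = 3693/2383 + 2309/4020 = 20348207/9579660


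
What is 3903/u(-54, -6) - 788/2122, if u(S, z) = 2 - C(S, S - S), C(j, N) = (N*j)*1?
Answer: 4140295/2122 ≈ 1951.1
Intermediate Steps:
C(j, N) = N*j
u(S, z) = 2 (u(S, z) = 2 - (S - S)*S = 2 - 0*S = 2 - 1*0 = 2 + 0 = 2)
3903/u(-54, -6) - 788/2122 = 3903/2 - 788/2122 = 3903*(½) - 788*1/2122 = 3903/2 - 394/1061 = 4140295/2122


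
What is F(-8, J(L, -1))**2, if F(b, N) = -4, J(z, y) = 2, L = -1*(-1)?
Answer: 16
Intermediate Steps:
L = 1
F(-8, J(L, -1))**2 = (-4)**2 = 16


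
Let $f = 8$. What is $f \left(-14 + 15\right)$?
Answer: $8$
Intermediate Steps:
$f \left(-14 + 15\right) = 8 \left(-14 + 15\right) = 8 \cdot 1 = 8$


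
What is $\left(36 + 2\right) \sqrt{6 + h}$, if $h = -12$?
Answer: $38 i \sqrt{6} \approx 93.081 i$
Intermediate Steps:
$\left(36 + 2\right) \sqrt{6 + h} = \left(36 + 2\right) \sqrt{6 - 12} = 38 \sqrt{-6} = 38 i \sqrt{6}$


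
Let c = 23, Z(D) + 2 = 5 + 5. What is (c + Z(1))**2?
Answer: 961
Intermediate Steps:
Z(D) = 8 (Z(D) = -2 + (5 + 5) = -2 + 10 = 8)
(c + Z(1))**2 = (23 + 8)**2 = 31**2 = 961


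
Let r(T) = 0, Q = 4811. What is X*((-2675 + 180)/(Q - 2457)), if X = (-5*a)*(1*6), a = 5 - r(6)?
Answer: 187125/1177 ≈ 158.98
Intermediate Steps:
a = 5 (a = 5 - 1*0 = 5 + 0 = 5)
X = -150 (X = (-5*5)*(1*6) = -25*6 = -150)
X*((-2675 + 180)/(Q - 2457)) = -150*(-2675 + 180)/(4811 - 2457) = -(-374250)/2354 = -150*(-2495/2354) = 187125/1177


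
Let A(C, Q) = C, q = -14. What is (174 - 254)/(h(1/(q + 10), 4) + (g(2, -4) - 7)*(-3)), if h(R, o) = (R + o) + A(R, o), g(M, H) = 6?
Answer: -160/13 ≈ -12.308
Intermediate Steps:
h(R, o) = o + 2*R (h(R, o) = (R + o) + R = o + 2*R)
(174 - 254)/(h(1/(q + 10), 4) + (g(2, -4) - 7)*(-3)) = (174 - 254)/((4 + 2/(-14 + 10)) + (6 - 7)*(-3)) = -80/((4 + 2/(-4)) - 1*(-3)) = -80/((4 + 2*(-¼)) + 3) = -80/((4 - ½) + 3) = -80/(7/2 + 3) = -80/13/2 = -80*2/13 = -160/13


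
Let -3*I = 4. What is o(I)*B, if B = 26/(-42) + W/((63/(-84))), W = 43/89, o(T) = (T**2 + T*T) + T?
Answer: -15740/5607 ≈ -2.8072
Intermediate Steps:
I = -4/3 (I = -1/3*4 = -4/3 ≈ -1.3333)
o(T) = T + 2*T**2 (o(T) = (T**2 + T**2) + T = 2*T**2 + T = T + 2*T**2)
W = 43/89 (W = 43*(1/89) = 43/89 ≈ 0.48315)
B = -787/623 (B = 26/(-42) + 43/(89*((63/(-84)))) = 26*(-1/42) + 43/(89*((63*(-1/84)))) = -13/21 + 43/(89*(-3/4)) = -13/21 + (43/89)*(-4/3) = -13/21 - 172/267 = -787/623 ≈ -1.2632)
o(I)*B = -4*(1 + 2*(-4/3))/3*(-787/623) = -4*(1 - 8/3)/3*(-787/623) = -4/3*(-5/3)*(-787/623) = (20/9)*(-787/623) = -15740/5607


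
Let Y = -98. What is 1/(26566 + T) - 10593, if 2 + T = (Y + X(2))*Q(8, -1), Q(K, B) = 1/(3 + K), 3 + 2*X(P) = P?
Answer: -6188547101/584211 ≈ -10593.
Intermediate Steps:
X(P) = -3/2 + P/2
T = -241/22 (T = -2 + (-98 + (-3/2 + (½)*2))/(3 + 8) = -2 + (-98 + (-3/2 + 1))/11 = -2 + (-98 - ½)*(1/11) = -2 - 197/2*1/11 = -2 - 197/22 = -241/22 ≈ -10.955)
1/(26566 + T) - 10593 = 1/(26566 - 241/22) - 10593 = 1/(584211/22) - 10593 = 22/584211 - 10593 = -6188547101/584211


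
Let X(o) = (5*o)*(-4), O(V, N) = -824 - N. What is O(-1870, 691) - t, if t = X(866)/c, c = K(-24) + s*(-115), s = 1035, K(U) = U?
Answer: -180376555/119049 ≈ -1515.1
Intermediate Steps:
X(o) = -20*o
c = -119049 (c = -24 + 1035*(-115) = -24 - 119025 = -119049)
t = 17320/119049 (t = -20*866/(-119049) = -17320*(-1/119049) = 17320/119049 ≈ 0.14549)
O(-1870, 691) - t = (-824 - 1*691) - 1*17320/119049 = (-824 - 691) - 17320/119049 = -1515 - 17320/119049 = -180376555/119049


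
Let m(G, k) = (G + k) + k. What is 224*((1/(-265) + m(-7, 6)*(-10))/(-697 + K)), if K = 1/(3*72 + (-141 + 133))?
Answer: 205796864/12806125 ≈ 16.070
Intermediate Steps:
m(G, k) = G + 2*k
K = 1/208 (K = 1/(216 - 8) = 1/208 ≈ 0.0048077)
224*((1/(-265) + m(-7, 6)*(-10))/(-697 + K)) = 224*((1/(-265) + (-7 + 2*6)*(-10))/(-697 + 1/208)) = 224*((-1/265 + (-7 + 12)*(-10))/(-144975/208)) = 224*((-1/265 + 5*(-10))*(-208/144975)) = 224*((-1/265 - 50)*(-208/144975)) = 224*(-13251/265*(-208/144975)) = 224*(918736/12806125) = 205796864/12806125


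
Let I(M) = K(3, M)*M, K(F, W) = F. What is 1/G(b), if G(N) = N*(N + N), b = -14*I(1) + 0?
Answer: 1/3528 ≈ 0.00028345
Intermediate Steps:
I(M) = 3*M
b = -42 (b = -42 + 0 = -42)
G(N) = 2*N**2 (G(N) = N*(2*N) = 2*N**2)
1/G(b) = 1/(2*(-42)**2) = 1/(2*1764) = 1/3528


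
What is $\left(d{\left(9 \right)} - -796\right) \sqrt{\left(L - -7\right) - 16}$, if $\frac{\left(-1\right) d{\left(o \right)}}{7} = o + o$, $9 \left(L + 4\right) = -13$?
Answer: $\frac{670 i \sqrt{130}}{3} \approx 2546.4 i$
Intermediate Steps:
$L = - \frac{49}{9}$ ($L = -4 + \frac{1}{9} \left(-13\right) = -4 - \frac{13}{9} = - \frac{49}{9} \approx -5.4444$)
$d{\left(o \right)} = - 14 o$ ($d{\left(o \right)} = - 7 \left(o + o\right) = - 7 \cdot 2 o = - 14 o$)
$\left(d{\left(9 \right)} - -796\right) \sqrt{\left(L - -7\right) - 16} = \left(\left(-14\right) 9 - -796\right) \sqrt{\left(- \frac{49}{9} - -7\right) - 16} = \left(-126 + 796\right) \sqrt{\left(- \frac{49}{9} + 7\right) - 16} = 670 \sqrt{\frac{14}{9} - 16} = 670 \sqrt{- \frac{130}{9}} = 670 \frac{i \sqrt{130}}{3} = \frac{670 i \sqrt{130}}{3}$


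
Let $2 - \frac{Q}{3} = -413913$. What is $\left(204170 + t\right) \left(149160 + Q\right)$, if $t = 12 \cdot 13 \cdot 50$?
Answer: $294830132850$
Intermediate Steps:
$Q = 1241745$ ($Q = 6 - -1241739 = 6 + 1241739 = 1241745$)
$t = 7800$ ($t = 156 \cdot 50 = 7800$)
$\left(204170 + t\right) \left(149160 + Q\right) = \left(204170 + 7800\right) \left(149160 + 1241745\right) = 211970 \cdot 1390905 = 294830132850$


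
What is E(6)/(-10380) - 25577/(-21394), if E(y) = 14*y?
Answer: 21974347/18505810 ≈ 1.1874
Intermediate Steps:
E(6)/(-10380) - 25577/(-21394) = (14*6)/(-10380) - 25577/(-21394) = 84*(-1/10380) - 25577*(-1/21394) = -7/865 + 25577/21394 = 21974347/18505810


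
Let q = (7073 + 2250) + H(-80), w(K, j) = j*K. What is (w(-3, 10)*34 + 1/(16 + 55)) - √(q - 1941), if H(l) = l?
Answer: -72419/71 - √7302 ≈ -1105.4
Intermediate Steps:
w(K, j) = K*j
q = 9243 (q = (7073 + 2250) - 80 = 9323 - 80 = 9243)
(w(-3, 10)*34 + 1/(16 + 55)) - √(q - 1941) = (-3*10*34 + 1/(16 + 55)) - √(9243 - 1941) = (-30*34 + 1/71) - √7302 = (-1020 + 1/71) - √7302 = -72419/71 - √7302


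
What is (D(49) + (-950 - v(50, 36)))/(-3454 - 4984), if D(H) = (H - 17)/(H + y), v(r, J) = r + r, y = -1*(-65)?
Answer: 29917/240483 ≈ 0.12440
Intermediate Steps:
y = 65
v(r, J) = 2*r
D(H) = (-17 + H)/(65 + H) (D(H) = (H - 17)/(H + 65) = (-17 + H)/(65 + H))
(D(49) + (-950 - v(50, 36)))/(-3454 - 4984) = ((-17 + 49)/(65 + 49) + (-950 - 2*50))/(-3454 - 4984) = (32/114 + (-950 - 1*100))/(-8438) = ((1/114)*32 + (-950 - 100))*(-1/8438) = (16/57 - 1050)*(-1/8438) = -59834/57*(-1/8438) = 29917/240483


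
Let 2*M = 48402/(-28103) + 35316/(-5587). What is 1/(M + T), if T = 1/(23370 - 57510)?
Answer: -5360371278540/21557988412001 ≈ -0.24865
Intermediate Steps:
T = -1/34140 (T = 1/(-34140) = -1/34140 ≈ -2.9291e-5)
M = -631453761/157011461 (M = (48402/(-28103) + 35316/(-5587))/2 = (48402*(-1/28103) + 35316*(-1/5587))/2 = (-48402/28103 - 35316/5587)/2 = (½)*(-1262907522/157011461) = -631453761/157011461 ≈ -4.0217)
1/(M + T) = 1/(-631453761/157011461 - 1/34140) = 1/(-21557988412001/5360371278540) = -5360371278540/21557988412001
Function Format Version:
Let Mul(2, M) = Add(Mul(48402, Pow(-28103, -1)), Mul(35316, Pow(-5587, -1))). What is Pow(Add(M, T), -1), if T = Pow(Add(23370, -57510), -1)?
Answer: Rational(-5360371278540, 21557988412001) ≈ -0.24865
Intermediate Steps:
T = Rational(-1, 34140) (T = Pow(-34140, -1) = Rational(-1, 34140) ≈ -2.9291e-5)
M = Rational(-631453761, 157011461) (M = Mul(Rational(1, 2), Add(Mul(48402, Pow(-28103, -1)), Mul(35316, Pow(-5587, -1)))) = Mul(Rational(1, 2), Add(Mul(48402, Rational(-1, 28103)), Mul(35316, Rational(-1, 5587)))) = Mul(Rational(1, 2), Add(Rational(-48402, 28103), Rational(-35316, 5587))) = Mul(Rational(1, 2), Rational(-1262907522, 157011461)) = Rational(-631453761, 157011461) ≈ -4.0217)
Pow(Add(M, T), -1) = Pow(Add(Rational(-631453761, 157011461), Rational(-1, 34140)), -1) = Pow(Rational(-21557988412001, 5360371278540), -1) = Rational(-5360371278540, 21557988412001)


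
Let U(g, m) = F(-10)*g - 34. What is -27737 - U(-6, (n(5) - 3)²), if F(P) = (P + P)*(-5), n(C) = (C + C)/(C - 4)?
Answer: -27103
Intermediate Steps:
n(C) = 2*C/(-4 + C) (n(C) = (2*C)/(-4 + C) = 2*C/(-4 + C))
F(P) = -10*P (F(P) = (2*P)*(-5) = -10*P)
U(g, m) = -34 + 100*g (U(g, m) = (-10*(-10))*g - 34 = 100*g - 34 = -34 + 100*g)
-27737 - U(-6, (n(5) - 3)²) = -27737 - (-34 + 100*(-6)) = -27737 - (-34 - 600) = -27737 - 1*(-634) = -27737 + 634 = -27103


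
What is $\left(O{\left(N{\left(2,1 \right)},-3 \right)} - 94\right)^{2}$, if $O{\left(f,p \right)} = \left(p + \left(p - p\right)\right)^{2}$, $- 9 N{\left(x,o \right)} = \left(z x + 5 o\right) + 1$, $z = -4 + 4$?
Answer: $7225$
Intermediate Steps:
$z = 0$
$N{\left(x,o \right)} = - \frac{1}{9} - \frac{5 o}{9}$ ($N{\left(x,o \right)} = - \frac{\left(0 x + 5 o\right) + 1}{9} = - \frac{\left(0 + 5 o\right) + 1}{9} = - \frac{5 o + 1}{9} = - \frac{1 + 5 o}{9} = - \frac{1}{9} - \frac{5 o}{9}$)
$O{\left(f,p \right)} = p^{2}$ ($O{\left(f,p \right)} = \left(p + 0\right)^{2} = p^{2}$)
$\left(O{\left(N{\left(2,1 \right)},-3 \right)} - 94\right)^{2} = \left(\left(-3\right)^{2} - 94\right)^{2} = \left(9 - 94\right)^{2} = \left(-85\right)^{2} = 7225$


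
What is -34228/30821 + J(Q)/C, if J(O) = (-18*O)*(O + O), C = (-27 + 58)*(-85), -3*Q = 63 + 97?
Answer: 2121716/56203 ≈ 37.751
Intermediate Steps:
Q = -160/3 (Q = -(63 + 97)/3 = -⅓*160 = -160/3 ≈ -53.333)
C = -2635 (C = 31*(-85) = -2635)
J(O) = -36*O² (J(O) = (-18*O)*(2*O) = -36*O²)
-34228/30821 + J(Q)/C = -34228/30821 - 36*(-160/3)²/(-2635) = -34228*1/30821 - 36*25600/9*(-1/2635) = -34228/30821 - 102400*(-1/2635) = -34228/30821 + 20480/527 = 2121716/56203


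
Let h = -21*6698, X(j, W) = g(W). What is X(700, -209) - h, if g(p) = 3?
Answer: 140661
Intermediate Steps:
X(j, W) = 3
h = -140658
X(700, -209) - h = 3 - 1*(-140658) = 3 + 140658 = 140661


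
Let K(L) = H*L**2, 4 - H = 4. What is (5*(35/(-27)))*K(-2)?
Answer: 0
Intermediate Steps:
H = 0 (H = 4 - 1*4 = 4 - 4 = 0)
K(L) = 0 (K(L) = 0*L**2 = 0)
(5*(35/(-27)))*K(-2) = (5*(35/(-27)))*0 = (5*(35*(-1/27)))*0 = (5*(-35/27))*0 = -175/27*0 = 0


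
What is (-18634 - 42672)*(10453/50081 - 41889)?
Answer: 128609722678136/50081 ≈ 2.5680e+9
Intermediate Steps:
(-18634 - 42672)*(10453/50081 - 41889) = -61306*(10453*(1/50081) - 41889) = -61306*(10453/50081 - 41889) = -61306*(-2097832556/50081) = 128609722678136/50081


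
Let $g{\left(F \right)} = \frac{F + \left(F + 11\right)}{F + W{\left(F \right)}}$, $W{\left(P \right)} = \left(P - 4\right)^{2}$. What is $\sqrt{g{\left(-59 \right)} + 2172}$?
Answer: $\frac{\sqrt{33205334830}}{3910} \approx 46.604$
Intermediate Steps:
$W{\left(P \right)} = \left(-4 + P\right)^{2}$
$g{\left(F \right)} = \frac{11 + 2 F}{F + \left(-4 + F\right)^{2}}$ ($g{\left(F \right)} = \frac{F + \left(F + 11\right)}{F + \left(-4 + F\right)^{2}} = \frac{F + \left(11 + F\right)}{F + \left(-4 + F\right)^{2}} = \frac{11 + 2 F}{F + \left(-4 + F\right)^{2}}$)
$\sqrt{g{\left(-59 \right)} + 2172} = \sqrt{\frac{11 + 2 \left(-59\right)}{-59 + \left(-4 - 59\right)^{2}} + 2172} = \sqrt{\frac{11 - 118}{-59 + \left(-63\right)^{2}} + 2172} = \sqrt{\frac{1}{-59 + 3969} \left(-107\right) + 2172} = \sqrt{\frac{1}{3910} \left(-107\right) + 2172} = \sqrt{- \frac{107}{3910} + 2172} = \sqrt{\frac{8492413}{3910}} = \frac{\sqrt{33205334830}}{3910}$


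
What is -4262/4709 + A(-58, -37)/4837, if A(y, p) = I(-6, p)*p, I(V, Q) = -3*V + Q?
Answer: -17304867/22777433 ≈ -0.75974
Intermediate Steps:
I(V, Q) = Q - 3*V
A(y, p) = p*(18 + p) (A(y, p) = (p - 3*(-6))*p = (p + 18)*p = (18 + p)*p = p*(18 + p))
-4262/4709 + A(-58, -37)/4837 = -4262/4709 - 37*(18 - 37)/4837 = -4262*1/4709 - 37*(-19)*(1/4837) = -4262/4709 + 703*(1/4837) = -4262/4709 + 703/4837 = -17304867/22777433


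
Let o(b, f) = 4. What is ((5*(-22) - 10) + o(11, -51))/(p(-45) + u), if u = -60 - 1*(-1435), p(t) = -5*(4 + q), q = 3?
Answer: -29/335 ≈ -0.086567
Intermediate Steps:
p(t) = -35 (p(t) = -5*(4 + 3) = -5*7 = -35)
u = 1375 (u = -60 + 1435 = 1375)
((5*(-22) - 10) + o(11, -51))/(p(-45) + u) = ((5*(-22) - 10) + 4)/(-35 + 1375) = ((-110 - 10) + 4)/1340 = (-120 + 4)*(1/1340) = -116*1/1340 = -29/335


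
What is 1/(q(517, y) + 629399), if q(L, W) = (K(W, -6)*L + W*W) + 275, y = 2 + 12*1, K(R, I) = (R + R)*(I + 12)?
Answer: 1/716726 ≈ 1.3952e-6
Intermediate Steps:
K(R, I) = 2*R*(12 + I) (K(R, I) = (2*R)*(12 + I) = 2*R*(12 + I))
y = 14 (y = 2 + 12 = 14)
q(L, W) = 275 + W**2 + 12*L*W (q(L, W) = ((2*W*(12 - 6))*L + W*W) + 275 = ((2*W*6)*L + W**2) + 275 = ((12*W)*L + W**2) + 275 = (12*L*W + W**2) + 275 = (W**2 + 12*L*W) + 275 = 275 + W**2 + 12*L*W)
1/(q(517, y) + 629399) = 1/((275 + 14**2 + 12*517*14) + 629399) = 1/((275 + 196 + 86856) + 629399) = 1/(87327 + 629399) = 1/716726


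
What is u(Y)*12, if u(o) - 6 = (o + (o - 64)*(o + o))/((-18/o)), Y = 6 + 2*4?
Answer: 13008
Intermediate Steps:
Y = 14 (Y = 6 + 8 = 14)
u(o) = 6 - o*(o + 2*o*(-64 + o))/18 (u(o) = 6 + (o + (o - 64)*(o + o))/((-18/o)) = 6 + (o + (-64 + o)*(2*o))*(-o/18) = 6 + (o + 2*o*(-64 + o))*(-o/18) = 6 - o*(o + 2*o*(-64 + o))/18)
u(Y)*12 = (6 - 1/9*14**3 + (127/18)*14**2)*12 = (6 - 1/9*2744 + (127/18)*196)*12 = (6 - 2744/9 + 12446/9)*12 = 1084*12 = 13008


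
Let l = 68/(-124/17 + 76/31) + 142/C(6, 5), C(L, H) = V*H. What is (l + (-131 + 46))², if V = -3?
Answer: 1078338941761/91584900 ≈ 11774.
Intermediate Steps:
C(L, H) = -3*H
l = -224981/9570 (l = 68/(-124/17 + 76/31) + 142/((-3*5)) = 68/(-124*1/17 + 76*(1/31)) + 142/(-15) = 68/(-124/17 + 76/31) + 142*(-1/15) = 68/(-2552/527) - 142/15 = 68*(-527/2552) - 142/15 = -8959/638 - 142/15 = -224981/9570 ≈ -23.509)
(l + (-131 + 46))² = (-224981/9570 + (-131 + 46))² = (-224981/9570 - 85)² = (-1038431/9570)² = 1078338941761/91584900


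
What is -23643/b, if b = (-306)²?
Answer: -2627/10404 ≈ -0.25250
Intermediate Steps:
b = 93636
-23643/b = -23643/93636 = -23643*1/93636 = -2627/10404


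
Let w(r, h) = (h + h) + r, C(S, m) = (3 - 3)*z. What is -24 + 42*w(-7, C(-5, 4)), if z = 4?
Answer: -318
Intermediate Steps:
C(S, m) = 0 (C(S, m) = (3 - 3)*4 = 0*4 = 0)
w(r, h) = r + 2*h (w(r, h) = 2*h + r = r + 2*h)
-24 + 42*w(-7, C(-5, 4)) = -24 + 42*(-7 + 2*0) = -24 + 42*(-7 + 0) = -24 + 42*(-7) = -24 - 294 = -318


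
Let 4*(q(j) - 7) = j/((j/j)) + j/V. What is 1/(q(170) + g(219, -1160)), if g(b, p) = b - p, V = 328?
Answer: 656/937181 ≈ 0.00069997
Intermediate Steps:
q(j) = 7 + 329*j/1312 (q(j) = 7 + (j/((j/j)) + j/328)/4 = 7 + (j/1 + j*(1/328))/4 = 7 + (j*1 + j/328)/4 = 7 + (j + j/328)/4 = 7 + (329*j/328)/4 = 7 + 329*j/1312)
1/(q(170) + g(219, -1160)) = 1/((7 + (329/1312)*170) + (219 - 1*(-1160))) = 1/((7 + 27965/656) + (219 + 1160)) = 1/(32557/656 + 1379) = 1/(937181/656) = 656/937181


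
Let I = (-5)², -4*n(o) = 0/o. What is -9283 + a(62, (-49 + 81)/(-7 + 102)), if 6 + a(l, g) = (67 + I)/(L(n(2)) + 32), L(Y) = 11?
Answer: -399335/43 ≈ -9286.9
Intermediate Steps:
n(o) = 0 (n(o) = -0/o = -¼*0 = 0)
I = 25
a(l, g) = -166/43 (a(l, g) = -6 + (67 + 25)/(11 + 32) = -6 + 92/43 = -166/43)
-9283 + a(62, (-49 + 81)/(-7 + 102)) = -9283 - 166/43 = -399335/43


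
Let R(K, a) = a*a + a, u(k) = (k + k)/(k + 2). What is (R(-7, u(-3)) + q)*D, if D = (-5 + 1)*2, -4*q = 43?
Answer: -250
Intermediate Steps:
u(k) = 2*k/(2 + k) (u(k) = (2*k)/(2 + k) = 2*k/(2 + k))
R(K, a) = a + a² (R(K, a) = a² + a = a + a²)
q = -43/4 (q = -¼*43 = -43/4 ≈ -10.750)
D = -8 (D = -4*2 = -8)
(R(-7, u(-3)) + q)*D = ((2*(-3)/(2 - 3))*(1 + 2*(-3)/(2 - 3)) - 43/4)*(-8) = ((2*(-3)/(-1))*(1 + 2*(-3)/(-1)) - 43/4)*(-8) = ((2*(-3)*(-1))*(1 + 2*(-3)*(-1)) - 43/4)*(-8) = (6*(1 + 6) - 43/4)*(-8) = (6*7 - 43/4)*(-8) = (42 - 43/4)*(-8) = (125/4)*(-8) = -250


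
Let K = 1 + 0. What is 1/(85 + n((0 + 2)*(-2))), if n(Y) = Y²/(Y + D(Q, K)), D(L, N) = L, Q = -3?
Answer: 7/579 ≈ 0.012090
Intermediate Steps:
K = 1
n(Y) = Y²/(-3 + Y) (n(Y) = Y²/(Y - 3) = Y²/(-3 + Y))
1/(85 + n((0 + 2)*(-2))) = 1/(85 + ((0 + 2)*(-2))²/(-3 + (0 + 2)*(-2))) = 1/(85 + (2*(-2))²/(-3 + 2*(-2))) = 1/(85 + (-4)²/(-3 - 4)) = 1/(85 + 16/(-7)) = 1/(85 + 16*(-⅐)) = 1/(85 - 16/7) = 1/(579/7) = 7/579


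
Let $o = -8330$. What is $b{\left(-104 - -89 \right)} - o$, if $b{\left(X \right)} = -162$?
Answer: $8168$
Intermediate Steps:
$b{\left(-104 - -89 \right)} - o = -162 - -8330 = -162 + 8330 = 8168$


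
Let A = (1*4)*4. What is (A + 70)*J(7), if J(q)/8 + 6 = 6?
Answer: 0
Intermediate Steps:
A = 16 (A = 4*4 = 16)
J(q) = 0 (J(q) = -48 + 8*6 = -48 + 48 = 0)
(A + 70)*J(7) = (16 + 70)*0 = 86*0 = 0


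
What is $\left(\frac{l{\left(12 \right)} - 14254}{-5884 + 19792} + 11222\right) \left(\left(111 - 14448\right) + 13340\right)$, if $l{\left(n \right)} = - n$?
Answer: $- \frac{77796563035}{6954} \approx -1.1187 \cdot 10^{7}$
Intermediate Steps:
$\left(\frac{l{\left(12 \right)} - 14254}{-5884 + 19792} + 11222\right) \left(\left(111 - 14448\right) + 13340\right) = \left(\frac{\left(-1\right) 12 - 14254}{-5884 + 19792} + 11222\right) \left(\left(111 - 14448\right) + 13340\right) = \left(\frac{-12 - 14254}{13908} + 11222\right) \left(\left(111 - 14448\right) + 13340\right) = \left(\left(-14266\right) \frac{1}{13908} + 11222\right) \left(-14337 + 13340\right) = \left(- \frac{7133}{6954} + 11222\right) \left(-997\right) = \frac{78030655}{6954} \left(-997\right) = - \frac{77796563035}{6954}$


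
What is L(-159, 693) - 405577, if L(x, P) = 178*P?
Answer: -282223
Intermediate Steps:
L(-159, 693) - 405577 = 178*693 - 405577 = 123354 - 405577 = -282223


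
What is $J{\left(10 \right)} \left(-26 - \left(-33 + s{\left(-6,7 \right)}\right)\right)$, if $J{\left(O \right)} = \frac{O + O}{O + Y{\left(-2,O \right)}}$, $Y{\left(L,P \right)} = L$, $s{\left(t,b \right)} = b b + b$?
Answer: $- \frac{245}{2} \approx -122.5$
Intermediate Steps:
$s{\left(t,b \right)} = b + b^{2}$ ($s{\left(t,b \right)} = b^{2} + b = b + b^{2}$)
$J{\left(O \right)} = \frac{2 O}{-2 + O}$ ($J{\left(O \right)} = \frac{O + O}{O - 2} = \frac{2 O}{-2 + O}$)
$J{\left(10 \right)} \left(-26 - \left(-33 + s{\left(-6,7 \right)}\right)\right) = 2 \cdot 10 \frac{1}{-2 + 10} \left(-26 + \left(33 - 7 \left(1 + 7\right)\right)\right) = 2 \cdot 10 \cdot \frac{1}{8} \left(-26 + \left(33 - 7 \cdot 8\right)\right) = 2 \cdot 10 \cdot \frac{1}{8} \left(-26 + \left(33 - 56\right)\right) = \frac{5 \left(-26 + \left(33 - 56\right)\right)}{2} = \frac{5 \left(-26 - 23\right)}{2} = \frac{5}{2} \left(-49\right) = - \frac{245}{2}$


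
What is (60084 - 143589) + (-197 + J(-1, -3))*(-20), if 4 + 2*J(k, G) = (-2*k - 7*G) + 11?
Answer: -79865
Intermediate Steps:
J(k, G) = 7/2 - k - 7*G/2 (J(k, G) = -2 + ((-2*k - 7*G) + 11)/2 = -2 + ((-7*G - 2*k) + 11)/2 = -2 + (11 - 7*G - 2*k)/2 = -2 + (11/2 - k - 7*G/2) = 7/2 - k - 7*G/2)
(60084 - 143589) + (-197 + J(-1, -3))*(-20) = (60084 - 143589) + (-197 + (7/2 - 1*(-1) - 7/2*(-3)))*(-20) = -83505 + (-197 + (7/2 + 1 + 21/2))*(-20) = -83505 + (-197 + 15)*(-20) = -83505 - 182*(-20) = -83505 + 3640 = -79865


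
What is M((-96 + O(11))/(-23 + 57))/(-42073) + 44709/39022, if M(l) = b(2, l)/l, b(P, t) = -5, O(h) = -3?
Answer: 186216500203/162535487994 ≈ 1.1457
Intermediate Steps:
M(l) = -5/l
M((-96 + O(11))/(-23 + 57))/(-42073) + 44709/39022 = -5*(-23 + 57)/(-96 - 3)/(-42073) + 44709/39022 = -5/((-99/34))*(-1/42073) + 44709*(1/39022) = -5/((-99*1/34))*(-1/42073) + 44709/39022 = -5/(-99/34)*(-1/42073) + 44709/39022 = -5*(-34/99)*(-1/42073) + 44709/39022 = (170/99)*(-1/42073) + 44709/39022 = -170/4165227 + 44709/39022 = 186216500203/162535487994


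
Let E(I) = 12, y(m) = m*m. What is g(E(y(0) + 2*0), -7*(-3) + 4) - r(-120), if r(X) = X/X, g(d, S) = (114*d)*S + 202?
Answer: 34401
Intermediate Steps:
y(m) = m**2
g(d, S) = 202 + 114*S*d (g(d, S) = 114*S*d + 202 = 202 + 114*S*d)
r(X) = 1
g(E(y(0) + 2*0), -7*(-3) + 4) - r(-120) = (202 + 114*(-7*(-3) + 4)*12) - 1*1 = (202 + 114*(21 + 4)*12) - 1 = (202 + 114*25*12) - 1 = (202 + 34200) - 1 = 34402 - 1 = 34401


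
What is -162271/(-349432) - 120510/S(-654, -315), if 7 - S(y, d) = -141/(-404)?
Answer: -17012024307103/938923784 ≈ -18119.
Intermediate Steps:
S(y, d) = 2687/404 (S(y, d) = 7 - (-141)/(-404) = 7 - (-141)*(-1)/404 = 7 - 1*141/404 = 7 - 141/404 = 2687/404)
-162271/(-349432) - 120510/S(-654, -315) = -162271/(-349432) - 120510/2687/404 = -162271*(-1/349432) - 120510*404/2687 = 162271/349432 - 48686040/2687 = -17012024307103/938923784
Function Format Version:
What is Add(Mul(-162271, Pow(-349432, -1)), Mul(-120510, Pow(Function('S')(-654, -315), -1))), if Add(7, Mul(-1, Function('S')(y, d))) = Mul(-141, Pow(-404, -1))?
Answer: Rational(-17012024307103, 938923784) ≈ -18119.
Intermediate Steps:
Function('S')(y, d) = Rational(2687, 404) (Function('S')(y, d) = Add(7, Mul(-1, Mul(-141, Pow(-404, -1)))) = Add(7, Mul(-1, Mul(-141, Rational(-1, 404)))) = Add(7, Mul(-1, Rational(141, 404))) = Add(7, Rational(-141, 404)) = Rational(2687, 404))
Add(Mul(-162271, Pow(-349432, -1)), Mul(-120510, Pow(Function('S')(-654, -315), -1))) = Add(Mul(-162271, Pow(-349432, -1)), Mul(-120510, Pow(Rational(2687, 404), -1))) = Add(Mul(-162271, Rational(-1, 349432)), Mul(-120510, Rational(404, 2687))) = Add(Rational(162271, 349432), Rational(-48686040, 2687)) = Rational(-17012024307103, 938923784)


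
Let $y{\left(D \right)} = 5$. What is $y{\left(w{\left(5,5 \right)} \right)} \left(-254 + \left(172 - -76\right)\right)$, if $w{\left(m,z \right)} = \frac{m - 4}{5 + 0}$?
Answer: $-30$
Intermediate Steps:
$w{\left(m,z \right)} = - \frac{4}{5} + \frac{m}{5}$ ($w{\left(m,z \right)} = \frac{-4 + m}{5} = \left(-4 + m\right) \frac{1}{5} = - \frac{4}{5} + \frac{m}{5}$)
$y{\left(w{\left(5,5 \right)} \right)} \left(-254 + \left(172 - -76\right)\right) = 5 \left(-254 + \left(172 - -76\right)\right) = 5 \left(-254 + \left(172 + 76\right)\right) = 5 \left(-254 + 248\right) = 5 \left(-6\right) = -30$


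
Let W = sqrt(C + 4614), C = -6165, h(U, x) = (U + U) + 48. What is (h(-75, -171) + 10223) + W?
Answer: 10121 + I*sqrt(1551) ≈ 10121.0 + 39.383*I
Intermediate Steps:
h(U, x) = 48 + 2*U (h(U, x) = 2*U + 48 = 48 + 2*U)
W = I*sqrt(1551) (W = sqrt(-6165 + 4614) = sqrt(-1551) = I*sqrt(1551) ≈ 39.383*I)
(h(-75, -171) + 10223) + W = ((48 + 2*(-75)) + 10223) + I*sqrt(1551) = ((48 - 150) + 10223) + I*sqrt(1551) = (-102 + 10223) + I*sqrt(1551) = 10121 + I*sqrt(1551)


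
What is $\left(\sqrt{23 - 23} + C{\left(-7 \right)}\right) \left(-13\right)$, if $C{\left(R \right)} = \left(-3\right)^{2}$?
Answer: $-117$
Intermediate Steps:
$C{\left(R \right)} = 9$
$\left(\sqrt{23 - 23} + C{\left(-7 \right)}\right) \left(-13\right) = \left(\sqrt{23 - 23} + 9\right) \left(-13\right) = \left(\sqrt{0} + 9\right) \left(-13\right) = \left(0 + 9\right) \left(-13\right) = 9 \left(-13\right) = -117$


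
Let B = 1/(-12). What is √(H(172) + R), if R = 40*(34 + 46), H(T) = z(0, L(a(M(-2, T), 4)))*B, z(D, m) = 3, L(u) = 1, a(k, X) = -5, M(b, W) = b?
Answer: √12799/2 ≈ 56.566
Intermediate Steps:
B = -1/12 ≈ -0.083333
H(T) = -¼ (H(T) = 3*(-1/12) = -¼)
R = 3200 (R = 40*80 = 3200)
√(H(172) + R) = √(-¼ + 3200) = √(12799/4) = √12799/2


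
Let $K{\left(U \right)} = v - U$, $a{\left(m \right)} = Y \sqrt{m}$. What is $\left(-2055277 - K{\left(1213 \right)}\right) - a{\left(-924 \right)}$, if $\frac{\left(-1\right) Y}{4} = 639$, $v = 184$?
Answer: $-2054248 + 5112 i \sqrt{231} \approx -2.0542 \cdot 10^{6} + 77696.0 i$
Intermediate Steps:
$Y = -2556$ ($Y = \left(-4\right) 639 = -2556$)
$a{\left(m \right)} = - 2556 \sqrt{m}$
$K{\left(U \right)} = 184 - U$
$\left(-2055277 - K{\left(1213 \right)}\right) - a{\left(-924 \right)} = \left(-2055277 - \left(184 - 1213\right)\right) - - 2556 \sqrt{-924} = \left(-2055277 - \left(184 - 1213\right)\right) - - 2556 \cdot 2 i \sqrt{231} = \left(-2055277 - -1029\right) - - 5112 i \sqrt{231} = \left(-2055277 + 1029\right) + 5112 i \sqrt{231} = -2054248 + 5112 i \sqrt{231}$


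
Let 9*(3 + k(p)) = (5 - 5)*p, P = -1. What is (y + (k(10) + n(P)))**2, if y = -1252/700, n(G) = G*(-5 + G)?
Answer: 44944/30625 ≈ 1.4676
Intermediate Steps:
y = -313/175 (y = -1252*1/700 = -313/175 ≈ -1.7886)
k(p) = -3 (k(p) = -3 + ((5 - 5)*p)/9 = -3 + (0*p)/9 = -3 + (1/9)*0 = -3 + 0 = -3)
(y + (k(10) + n(P)))**2 = (-313/175 + (-3 - (-5 - 1)))**2 = (-313/175 + (-3 - 1*(-6)))**2 = (-313/175 + (-3 + 6))**2 = (-313/175 + 3)**2 = (212/175)**2 = 44944/30625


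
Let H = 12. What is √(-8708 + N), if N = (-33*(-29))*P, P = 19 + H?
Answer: √20959 ≈ 144.77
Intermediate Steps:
P = 31 (P = 19 + 12 = 31)
N = 29667 (N = -33*(-29)*31 = 957*31 = 29667)
√(-8708 + N) = √(-8708 + 29667) = √20959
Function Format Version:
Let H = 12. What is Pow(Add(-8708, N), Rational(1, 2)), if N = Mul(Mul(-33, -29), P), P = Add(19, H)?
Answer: Pow(20959, Rational(1, 2)) ≈ 144.77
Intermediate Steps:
P = 31 (P = Add(19, 12) = 31)
N = 29667 (N = Mul(Mul(-33, -29), 31) = Mul(957, 31) = 29667)
Pow(Add(-8708, N), Rational(1, 2)) = Pow(Add(-8708, 29667), Rational(1, 2)) = Pow(20959, Rational(1, 2))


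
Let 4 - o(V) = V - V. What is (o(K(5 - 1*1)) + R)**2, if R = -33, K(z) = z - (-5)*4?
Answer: 841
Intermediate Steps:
K(z) = 20 + z (K(z) = z - 1*(-20) = z + 20 = 20 + z)
o(V) = 4 (o(V) = 4 - (V - V) = 4 - 1*0 = 4 + 0 = 4)
(o(K(5 - 1*1)) + R)**2 = (4 - 33)**2 = (-29)**2 = 841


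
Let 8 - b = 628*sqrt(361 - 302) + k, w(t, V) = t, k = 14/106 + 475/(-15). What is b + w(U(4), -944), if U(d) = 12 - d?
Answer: 7558/159 - 628*sqrt(59) ≈ -4776.2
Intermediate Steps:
k = -5014/159 (k = 14*(1/106) + 475*(-1/15) = 7/53 - 95/3 = -5014/159 ≈ -31.535)
b = 6286/159 - 628*sqrt(59) (b = 8 - (628*sqrt(361 - 302) - 5014/159) = 8 - (628*sqrt(59) - 5014/159) = 8 - (-5014/159 + 628*sqrt(59)) = 8 + (5014/159 - 628*sqrt(59)) = 6286/159 - 628*sqrt(59) ≈ -4784.2)
b + w(U(4), -944) = (6286/159 - 628*sqrt(59)) + (12 - 1*4) = (6286/159 - 628*sqrt(59)) + (12 - 4) = (6286/159 - 628*sqrt(59)) + 8 = 7558/159 - 628*sqrt(59)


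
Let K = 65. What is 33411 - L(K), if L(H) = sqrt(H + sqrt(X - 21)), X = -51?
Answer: 33411 - sqrt(65 + 6*I*sqrt(2)) ≈ 33403.0 - 0.52512*I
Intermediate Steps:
L(H) = sqrt(H + 6*I*sqrt(2)) (L(H) = sqrt(H + sqrt(-51 - 21)) = sqrt(H + sqrt(-72)) = sqrt(H + 6*I*sqrt(2)))
33411 - L(K) = 33411 - sqrt(65 + 6*I*sqrt(2))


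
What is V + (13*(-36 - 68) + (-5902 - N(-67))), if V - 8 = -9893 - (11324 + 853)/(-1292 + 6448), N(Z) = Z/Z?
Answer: -88386017/5156 ≈ -17142.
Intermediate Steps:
N(Z) = 1
V = -50979237/5156 (V = 8 + (-9893 - (11324 + 853)/(-1292 + 6448)) = 8 + (-9893 - 12177/5156) = 8 - 51020485/5156 = -50979237/5156 ≈ -9887.4)
V + (13*(-36 - 68) + (-5902 - N(-67))) = -50979237/5156 + (13*(-36 - 68) + (-5902 - 1*1)) = -50979237/5156 + (13*(-104) + (-5902 - 1)) = -50979237/5156 + (-1352 - 5903) = -50979237/5156 - 7255 = -88386017/5156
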